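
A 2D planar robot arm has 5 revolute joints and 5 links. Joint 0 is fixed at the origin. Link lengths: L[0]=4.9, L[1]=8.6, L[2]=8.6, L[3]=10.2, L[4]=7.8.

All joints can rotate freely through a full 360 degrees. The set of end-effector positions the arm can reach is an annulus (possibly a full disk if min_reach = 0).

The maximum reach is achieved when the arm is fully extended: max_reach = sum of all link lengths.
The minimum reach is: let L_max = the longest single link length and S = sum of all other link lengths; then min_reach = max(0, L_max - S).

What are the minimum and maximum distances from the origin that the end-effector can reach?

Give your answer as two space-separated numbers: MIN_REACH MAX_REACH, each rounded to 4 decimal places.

Answer: 0.0000 40.1000

Derivation:
Link lengths: [4.9, 8.6, 8.6, 10.2, 7.8]
max_reach = 4.9 + 8.6 + 8.6 + 10.2 + 7.8 = 40.1
L_max = max([4.9, 8.6, 8.6, 10.2, 7.8]) = 10.2
S (sum of others) = 40.1 - 10.2 = 29.9
min_reach = max(0, 10.2 - 29.9) = max(0, -19.7) = 0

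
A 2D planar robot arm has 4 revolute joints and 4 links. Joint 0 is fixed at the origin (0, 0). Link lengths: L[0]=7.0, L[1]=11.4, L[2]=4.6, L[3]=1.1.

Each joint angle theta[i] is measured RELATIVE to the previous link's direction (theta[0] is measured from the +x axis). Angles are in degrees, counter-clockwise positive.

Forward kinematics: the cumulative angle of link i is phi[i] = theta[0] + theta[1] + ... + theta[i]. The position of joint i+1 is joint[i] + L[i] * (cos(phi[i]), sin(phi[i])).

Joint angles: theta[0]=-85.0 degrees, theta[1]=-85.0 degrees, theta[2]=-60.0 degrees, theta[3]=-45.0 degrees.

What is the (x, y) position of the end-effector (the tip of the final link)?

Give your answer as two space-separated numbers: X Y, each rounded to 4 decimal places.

Answer: -13.4777 -4.3333

Derivation:
joint[0] = (0.0000, 0.0000)  (base)
link 0: phi[0] = -85 = -85 deg
  cos(-85 deg) = 0.0872, sin(-85 deg) = -0.9962
  joint[1] = (0.0000, 0.0000) + 7 * (0.0872, -0.9962) = (0.0000 + 0.6101, 0.0000 + -6.9734) = (0.6101, -6.9734)
link 1: phi[1] = -85 + -85 = -170 deg
  cos(-170 deg) = -0.9848, sin(-170 deg) = -0.1736
  joint[2] = (0.6101, -6.9734) + 11.4 * (-0.9848, -0.1736) = (0.6101 + -11.2268, -6.9734 + -1.9796) = (-10.6167, -8.9530)
link 2: phi[2] = -85 + -85 + -60 = -230 deg
  cos(-230 deg) = -0.6428, sin(-230 deg) = 0.7660
  joint[3] = (-10.6167, -8.9530) + 4.6 * (-0.6428, 0.7660) = (-10.6167 + -2.9568, -8.9530 + 3.5238) = (-13.5735, -5.4291)
link 3: phi[3] = -85 + -85 + -60 + -45 = -275 deg
  cos(-275 deg) = 0.0872, sin(-275 deg) = 0.9962
  joint[4] = (-13.5735, -5.4291) + 1.1 * (0.0872, 0.9962) = (-13.5735 + 0.0959, -5.4291 + 1.0958) = (-13.4777, -4.3333)
End effector: (-13.4777, -4.3333)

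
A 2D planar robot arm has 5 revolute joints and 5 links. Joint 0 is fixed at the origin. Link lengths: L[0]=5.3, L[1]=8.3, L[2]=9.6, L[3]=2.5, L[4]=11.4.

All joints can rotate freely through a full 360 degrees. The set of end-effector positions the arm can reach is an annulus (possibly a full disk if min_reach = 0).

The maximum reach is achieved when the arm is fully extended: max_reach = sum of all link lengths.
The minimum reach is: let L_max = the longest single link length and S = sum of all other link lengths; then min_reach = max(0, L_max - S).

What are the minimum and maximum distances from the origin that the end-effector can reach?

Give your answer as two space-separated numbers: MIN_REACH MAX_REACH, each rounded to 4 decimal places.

Link lengths: [5.3, 8.3, 9.6, 2.5, 11.4]
max_reach = 5.3 + 8.3 + 9.6 + 2.5 + 11.4 = 37.1
L_max = max([5.3, 8.3, 9.6, 2.5, 11.4]) = 11.4
S (sum of others) = 37.1 - 11.4 = 25.7
min_reach = max(0, 11.4 - 25.7) = max(0, -14.3) = 0

Answer: 0.0000 37.1000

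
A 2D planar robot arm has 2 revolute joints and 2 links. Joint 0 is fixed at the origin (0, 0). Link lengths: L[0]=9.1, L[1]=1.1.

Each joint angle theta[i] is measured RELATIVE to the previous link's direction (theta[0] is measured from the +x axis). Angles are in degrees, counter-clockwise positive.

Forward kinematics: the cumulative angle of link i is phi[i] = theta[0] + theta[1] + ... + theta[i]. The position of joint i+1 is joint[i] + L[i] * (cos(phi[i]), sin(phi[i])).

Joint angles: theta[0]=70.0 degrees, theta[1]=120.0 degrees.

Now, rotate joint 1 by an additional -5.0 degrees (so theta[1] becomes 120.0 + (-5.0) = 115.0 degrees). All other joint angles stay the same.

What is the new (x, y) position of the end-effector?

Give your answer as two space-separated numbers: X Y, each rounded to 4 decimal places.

Answer: 2.0166 8.4553

Derivation:
joint[0] = (0.0000, 0.0000)  (base)
link 0: phi[0] = 70 = 70 deg
  cos(70 deg) = 0.3420, sin(70 deg) = 0.9397
  joint[1] = (0.0000, 0.0000) + 9.1 * (0.3420, 0.9397) = (0.0000 + 3.1124, 0.0000 + 8.5512) = (3.1124, 8.5512)
link 1: phi[1] = 70 + 115 = 185 deg
  cos(185 deg) = -0.9962, sin(185 deg) = -0.0872
  joint[2] = (3.1124, 8.5512) + 1.1 * (-0.9962, -0.0872) = (3.1124 + -1.0958, 8.5512 + -0.0959) = (2.0166, 8.4553)
End effector: (2.0166, 8.4553)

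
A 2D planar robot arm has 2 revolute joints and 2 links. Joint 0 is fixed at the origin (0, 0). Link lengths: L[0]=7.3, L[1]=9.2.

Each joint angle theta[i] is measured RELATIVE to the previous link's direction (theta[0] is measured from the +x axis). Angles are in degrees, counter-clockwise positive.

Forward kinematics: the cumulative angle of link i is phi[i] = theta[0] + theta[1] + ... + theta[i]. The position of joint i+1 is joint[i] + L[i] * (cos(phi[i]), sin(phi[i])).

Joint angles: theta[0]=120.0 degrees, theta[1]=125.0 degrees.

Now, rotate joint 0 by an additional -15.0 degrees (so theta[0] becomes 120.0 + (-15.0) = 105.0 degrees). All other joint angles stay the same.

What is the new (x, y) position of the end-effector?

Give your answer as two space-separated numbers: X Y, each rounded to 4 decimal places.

joint[0] = (0.0000, 0.0000)  (base)
link 0: phi[0] = 105 = 105 deg
  cos(105 deg) = -0.2588, sin(105 deg) = 0.9659
  joint[1] = (0.0000, 0.0000) + 7.3 * (-0.2588, 0.9659) = (0.0000 + -1.8894, 0.0000 + 7.0513) = (-1.8894, 7.0513)
link 1: phi[1] = 105 + 125 = 230 deg
  cos(230 deg) = -0.6428, sin(230 deg) = -0.7660
  joint[2] = (-1.8894, 7.0513) + 9.2 * (-0.6428, -0.7660) = (-1.8894 + -5.9136, 7.0513 + -7.0476) = (-7.8030, 0.0036)
End effector: (-7.8030, 0.0036)

Answer: -7.8030 0.0036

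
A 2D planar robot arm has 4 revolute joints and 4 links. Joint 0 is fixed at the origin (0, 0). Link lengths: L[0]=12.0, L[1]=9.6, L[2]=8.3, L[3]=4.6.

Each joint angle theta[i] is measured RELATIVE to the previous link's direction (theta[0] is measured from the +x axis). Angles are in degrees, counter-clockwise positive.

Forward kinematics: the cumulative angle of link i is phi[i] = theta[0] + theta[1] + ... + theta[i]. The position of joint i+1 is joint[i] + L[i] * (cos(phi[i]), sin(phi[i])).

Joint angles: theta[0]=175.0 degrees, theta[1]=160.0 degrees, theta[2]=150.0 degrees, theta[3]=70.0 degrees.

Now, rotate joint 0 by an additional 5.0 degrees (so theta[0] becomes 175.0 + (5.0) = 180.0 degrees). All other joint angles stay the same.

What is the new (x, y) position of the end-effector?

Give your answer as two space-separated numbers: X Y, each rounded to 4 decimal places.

joint[0] = (0.0000, 0.0000)  (base)
link 0: phi[0] = 180 = 180 deg
  cos(180 deg) = -1.0000, sin(180 deg) = 0.0000
  joint[1] = (0.0000, 0.0000) + 12 * (-1.0000, 0.0000) = (0.0000 + -12.0000, 0.0000 + 0.0000) = (-12.0000, 0.0000)
link 1: phi[1] = 180 + 160 = 340 deg
  cos(340 deg) = 0.9397, sin(340 deg) = -0.3420
  joint[2] = (-12.0000, 0.0000) + 9.6 * (0.9397, -0.3420) = (-12.0000 + 9.0210, 0.0000 + -3.2834) = (-2.9790, -3.2834)
link 2: phi[2] = 180 + 160 + 150 = 490 deg
  cos(490 deg) = -0.6428, sin(490 deg) = 0.7660
  joint[3] = (-2.9790, -3.2834) + 8.3 * (-0.6428, 0.7660) = (-2.9790 + -5.3351, -3.2834 + 6.3582) = (-8.3141, 3.0748)
link 3: phi[3] = 180 + 160 + 150 + 70 = 560 deg
  cos(560 deg) = -0.9397, sin(560 deg) = -0.3420
  joint[4] = (-8.3141, 3.0748) + 4.6 * (-0.9397, -0.3420) = (-8.3141 + -4.3226, 3.0748 + -1.5733) = (-12.6367, 1.5015)
End effector: (-12.6367, 1.5015)

Answer: -12.6367 1.5015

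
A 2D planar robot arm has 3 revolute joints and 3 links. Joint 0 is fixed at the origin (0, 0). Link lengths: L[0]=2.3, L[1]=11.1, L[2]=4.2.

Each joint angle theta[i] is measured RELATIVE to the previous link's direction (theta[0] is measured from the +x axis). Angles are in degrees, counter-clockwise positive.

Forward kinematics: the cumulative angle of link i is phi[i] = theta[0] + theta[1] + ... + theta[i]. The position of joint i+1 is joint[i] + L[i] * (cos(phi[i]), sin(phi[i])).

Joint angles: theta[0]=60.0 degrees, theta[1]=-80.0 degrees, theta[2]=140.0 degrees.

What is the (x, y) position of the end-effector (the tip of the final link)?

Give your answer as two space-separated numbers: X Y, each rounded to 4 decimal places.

joint[0] = (0.0000, 0.0000)  (base)
link 0: phi[0] = 60 = 60 deg
  cos(60 deg) = 0.5000, sin(60 deg) = 0.8660
  joint[1] = (0.0000, 0.0000) + 2.3 * (0.5000, 0.8660) = (0.0000 + 1.1500, 0.0000 + 1.9919) = (1.1500, 1.9919)
link 1: phi[1] = 60 + -80 = -20 deg
  cos(-20 deg) = 0.9397, sin(-20 deg) = -0.3420
  joint[2] = (1.1500, 1.9919) + 11.1 * (0.9397, -0.3420) = (1.1500 + 10.4306, 1.9919 + -3.7964) = (11.5806, -1.8046)
link 2: phi[2] = 60 + -80 + 140 = 120 deg
  cos(120 deg) = -0.5000, sin(120 deg) = 0.8660
  joint[3] = (11.5806, -1.8046) + 4.2 * (-0.5000, 0.8660) = (11.5806 + -2.1000, -1.8046 + 3.6373) = (9.4806, 1.8327)
End effector: (9.4806, 1.8327)

Answer: 9.4806 1.8327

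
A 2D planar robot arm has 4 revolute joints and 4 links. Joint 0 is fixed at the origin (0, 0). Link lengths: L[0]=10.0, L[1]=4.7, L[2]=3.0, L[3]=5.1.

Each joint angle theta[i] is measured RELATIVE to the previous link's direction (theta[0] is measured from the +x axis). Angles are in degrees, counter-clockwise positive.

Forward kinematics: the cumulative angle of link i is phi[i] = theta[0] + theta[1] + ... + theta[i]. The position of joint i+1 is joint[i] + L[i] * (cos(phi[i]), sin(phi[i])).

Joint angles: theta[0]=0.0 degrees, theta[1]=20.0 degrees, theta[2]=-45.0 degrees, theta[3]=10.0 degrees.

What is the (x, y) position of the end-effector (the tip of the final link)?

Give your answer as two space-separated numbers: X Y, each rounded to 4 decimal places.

Answer: 22.0617 -0.9803

Derivation:
joint[0] = (0.0000, 0.0000)  (base)
link 0: phi[0] = 0 = 0 deg
  cos(0 deg) = 1.0000, sin(0 deg) = 0.0000
  joint[1] = (0.0000, 0.0000) + 10 * (1.0000, 0.0000) = (0.0000 + 10.0000, 0.0000 + 0.0000) = (10.0000, 0.0000)
link 1: phi[1] = 0 + 20 = 20 deg
  cos(20 deg) = 0.9397, sin(20 deg) = 0.3420
  joint[2] = (10.0000, 0.0000) + 4.7 * (0.9397, 0.3420) = (10.0000 + 4.4166, 0.0000 + 1.6075) = (14.4166, 1.6075)
link 2: phi[2] = 0 + 20 + -45 = -25 deg
  cos(-25 deg) = 0.9063, sin(-25 deg) = -0.4226
  joint[3] = (14.4166, 1.6075) + 3 * (0.9063, -0.4226) = (14.4166 + 2.7189, 1.6075 + -1.2679) = (17.1355, 0.3396)
link 3: phi[3] = 0 + 20 + -45 + 10 = -15 deg
  cos(-15 deg) = 0.9659, sin(-15 deg) = -0.2588
  joint[4] = (17.1355, 0.3396) + 5.1 * (0.9659, -0.2588) = (17.1355 + 4.9262, 0.3396 + -1.3200) = (22.0617, -0.9803)
End effector: (22.0617, -0.9803)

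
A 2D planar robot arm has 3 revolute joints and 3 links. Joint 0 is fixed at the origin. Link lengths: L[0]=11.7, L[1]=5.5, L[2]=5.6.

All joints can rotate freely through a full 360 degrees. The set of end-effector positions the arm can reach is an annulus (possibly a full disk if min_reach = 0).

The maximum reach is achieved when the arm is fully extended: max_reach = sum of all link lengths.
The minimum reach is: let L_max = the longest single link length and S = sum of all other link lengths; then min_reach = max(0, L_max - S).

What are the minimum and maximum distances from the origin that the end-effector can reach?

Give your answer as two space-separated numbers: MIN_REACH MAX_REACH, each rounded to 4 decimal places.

Link lengths: [11.7, 5.5, 5.6]
max_reach = 11.7 + 5.5 + 5.6 = 22.8
L_max = max([11.7, 5.5, 5.6]) = 11.7
S (sum of others) = 22.8 - 11.7 = 11.1
min_reach = max(0, 11.7 - 11.1) = max(0, 0.6) = 0.6

Answer: 0.6000 22.8000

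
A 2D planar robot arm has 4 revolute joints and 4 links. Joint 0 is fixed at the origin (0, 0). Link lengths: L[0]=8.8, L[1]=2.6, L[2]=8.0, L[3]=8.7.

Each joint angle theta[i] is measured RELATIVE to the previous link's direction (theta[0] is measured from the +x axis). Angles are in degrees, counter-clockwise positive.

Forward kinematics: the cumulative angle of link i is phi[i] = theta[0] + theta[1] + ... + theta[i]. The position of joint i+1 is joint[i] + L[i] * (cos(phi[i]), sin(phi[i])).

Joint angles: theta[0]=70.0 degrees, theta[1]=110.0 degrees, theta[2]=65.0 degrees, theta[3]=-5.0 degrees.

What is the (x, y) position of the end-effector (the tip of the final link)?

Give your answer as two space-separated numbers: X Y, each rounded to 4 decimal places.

joint[0] = (0.0000, 0.0000)  (base)
link 0: phi[0] = 70 = 70 deg
  cos(70 deg) = 0.3420, sin(70 deg) = 0.9397
  joint[1] = (0.0000, 0.0000) + 8.8 * (0.3420, 0.9397) = (0.0000 + 3.0098, 0.0000 + 8.2693) = (3.0098, 8.2693)
link 1: phi[1] = 70 + 110 = 180 deg
  cos(180 deg) = -1.0000, sin(180 deg) = 0.0000
  joint[2] = (3.0098, 8.2693) + 2.6 * (-1.0000, 0.0000) = (3.0098 + -2.6000, 8.2693 + 0.0000) = (0.4098, 8.2693)
link 2: phi[2] = 70 + 110 + 65 = 245 deg
  cos(245 deg) = -0.4226, sin(245 deg) = -0.9063
  joint[3] = (0.4098, 8.2693) + 8 * (-0.4226, -0.9063) = (0.4098 + -3.3809, 8.2693 + -7.2505) = (-2.9712, 1.0188)
link 3: phi[3] = 70 + 110 + 65 + -5 = 240 deg
  cos(240 deg) = -0.5000, sin(240 deg) = -0.8660
  joint[4] = (-2.9712, 1.0188) + 8.7 * (-0.5000, -0.8660) = (-2.9712 + -4.3500, 1.0188 + -7.5344) = (-7.3212, -6.5156)
End effector: (-7.3212, -6.5156)

Answer: -7.3212 -6.5156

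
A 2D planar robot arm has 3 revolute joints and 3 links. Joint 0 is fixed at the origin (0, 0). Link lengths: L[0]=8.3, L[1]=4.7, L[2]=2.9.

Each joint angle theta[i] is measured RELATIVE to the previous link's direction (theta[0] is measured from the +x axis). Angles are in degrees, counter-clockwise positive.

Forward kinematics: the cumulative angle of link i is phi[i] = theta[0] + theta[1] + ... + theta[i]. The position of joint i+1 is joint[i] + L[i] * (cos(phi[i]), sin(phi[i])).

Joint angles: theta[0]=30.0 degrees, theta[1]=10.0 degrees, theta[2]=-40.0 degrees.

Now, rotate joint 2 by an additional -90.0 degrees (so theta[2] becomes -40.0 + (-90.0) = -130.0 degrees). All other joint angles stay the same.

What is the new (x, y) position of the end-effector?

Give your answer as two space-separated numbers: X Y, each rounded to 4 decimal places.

joint[0] = (0.0000, 0.0000)  (base)
link 0: phi[0] = 30 = 30 deg
  cos(30 deg) = 0.8660, sin(30 deg) = 0.5000
  joint[1] = (0.0000, 0.0000) + 8.3 * (0.8660, 0.5000) = (0.0000 + 7.1880, 0.0000 + 4.1500) = (7.1880, 4.1500)
link 1: phi[1] = 30 + 10 = 40 deg
  cos(40 deg) = 0.7660, sin(40 deg) = 0.6428
  joint[2] = (7.1880, 4.1500) + 4.7 * (0.7660, 0.6428) = (7.1880 + 3.6004, 4.1500 + 3.0211) = (10.7884, 7.1711)
link 2: phi[2] = 30 + 10 + -130 = -90 deg
  cos(-90 deg) = 0.0000, sin(-90 deg) = -1.0000
  joint[3] = (10.7884, 7.1711) + 2.9 * (0.0000, -1.0000) = (10.7884 + 0.0000, 7.1711 + -2.9000) = (10.7884, 4.2711)
End effector: (10.7884, 4.2711)

Answer: 10.7884 4.2711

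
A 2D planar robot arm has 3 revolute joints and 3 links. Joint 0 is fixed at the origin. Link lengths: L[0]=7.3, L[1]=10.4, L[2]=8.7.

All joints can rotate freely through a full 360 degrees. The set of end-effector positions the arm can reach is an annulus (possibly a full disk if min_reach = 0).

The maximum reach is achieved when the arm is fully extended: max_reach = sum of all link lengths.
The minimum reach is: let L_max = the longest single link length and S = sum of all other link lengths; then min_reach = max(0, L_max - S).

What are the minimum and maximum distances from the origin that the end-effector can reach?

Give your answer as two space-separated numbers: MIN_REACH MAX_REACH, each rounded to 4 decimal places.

Link lengths: [7.3, 10.4, 8.7]
max_reach = 7.3 + 10.4 + 8.7 = 26.4
L_max = max([7.3, 10.4, 8.7]) = 10.4
S (sum of others) = 26.4 - 10.4 = 16
min_reach = max(0, 10.4 - 16) = max(0, -5.6) = 0

Answer: 0.0000 26.4000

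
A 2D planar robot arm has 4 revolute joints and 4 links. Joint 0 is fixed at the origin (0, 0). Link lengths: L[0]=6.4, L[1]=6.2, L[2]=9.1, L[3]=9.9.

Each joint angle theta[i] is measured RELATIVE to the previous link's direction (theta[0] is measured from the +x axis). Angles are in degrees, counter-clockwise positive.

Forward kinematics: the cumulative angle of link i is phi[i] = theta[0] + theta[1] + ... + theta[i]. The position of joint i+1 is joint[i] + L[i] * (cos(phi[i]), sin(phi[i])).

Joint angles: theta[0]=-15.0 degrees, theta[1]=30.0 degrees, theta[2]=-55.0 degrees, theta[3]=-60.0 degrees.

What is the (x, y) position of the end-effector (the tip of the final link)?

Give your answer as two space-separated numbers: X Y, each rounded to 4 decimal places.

joint[0] = (0.0000, 0.0000)  (base)
link 0: phi[0] = -15 = -15 deg
  cos(-15 deg) = 0.9659, sin(-15 deg) = -0.2588
  joint[1] = (0.0000, 0.0000) + 6.4 * (0.9659, -0.2588) = (0.0000 + 6.1819, 0.0000 + -1.6564) = (6.1819, -1.6564)
link 1: phi[1] = -15 + 30 = 15 deg
  cos(15 deg) = 0.9659, sin(15 deg) = 0.2588
  joint[2] = (6.1819, -1.6564) + 6.2 * (0.9659, 0.2588) = (6.1819 + 5.9887, -1.6564 + 1.6047) = (12.1707, -0.0518)
link 2: phi[2] = -15 + 30 + -55 = -40 deg
  cos(-40 deg) = 0.7660, sin(-40 deg) = -0.6428
  joint[3] = (12.1707, -0.0518) + 9.1 * (0.7660, -0.6428) = (12.1707 + 6.9710, -0.0518 + -5.8494) = (19.1417, -5.9011)
link 3: phi[3] = -15 + 30 + -55 + -60 = -100 deg
  cos(-100 deg) = -0.1736, sin(-100 deg) = -0.9848
  joint[4] = (19.1417, -5.9011) + 9.9 * (-0.1736, -0.9848) = (19.1417 + -1.7191, -5.9011 + -9.7496) = (17.4226, -15.6507)
End effector: (17.4226, -15.6507)

Answer: 17.4226 -15.6507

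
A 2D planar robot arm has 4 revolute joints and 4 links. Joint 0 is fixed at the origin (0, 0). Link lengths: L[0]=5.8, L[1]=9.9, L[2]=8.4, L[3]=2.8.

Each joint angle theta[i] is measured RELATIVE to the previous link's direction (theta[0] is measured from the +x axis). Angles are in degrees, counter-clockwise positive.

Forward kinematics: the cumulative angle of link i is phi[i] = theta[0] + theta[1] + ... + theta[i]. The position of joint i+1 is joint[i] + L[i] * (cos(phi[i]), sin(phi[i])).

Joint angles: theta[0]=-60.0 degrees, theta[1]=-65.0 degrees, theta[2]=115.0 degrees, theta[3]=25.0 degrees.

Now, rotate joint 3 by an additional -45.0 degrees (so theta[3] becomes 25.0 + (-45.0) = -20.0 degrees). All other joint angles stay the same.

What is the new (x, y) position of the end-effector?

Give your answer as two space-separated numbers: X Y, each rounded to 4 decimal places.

joint[0] = (0.0000, 0.0000)  (base)
link 0: phi[0] = -60 = -60 deg
  cos(-60 deg) = 0.5000, sin(-60 deg) = -0.8660
  joint[1] = (0.0000, 0.0000) + 5.8 * (0.5000, -0.8660) = (0.0000 + 2.9000, 0.0000 + -5.0229) = (2.9000, -5.0229)
link 1: phi[1] = -60 + -65 = -125 deg
  cos(-125 deg) = -0.5736, sin(-125 deg) = -0.8192
  joint[2] = (2.9000, -5.0229) + 9.9 * (-0.5736, -0.8192) = (2.9000 + -5.6784, -5.0229 + -8.1096) = (-2.7784, -13.1326)
link 2: phi[2] = -60 + -65 + 115 = -10 deg
  cos(-10 deg) = 0.9848, sin(-10 deg) = -0.1736
  joint[3] = (-2.7784, -13.1326) + 8.4 * (0.9848, -0.1736) = (-2.7784 + 8.2724, -13.1326 + -1.4586) = (5.4940, -14.5912)
link 3: phi[3] = -60 + -65 + 115 + -20 = -30 deg
  cos(-30 deg) = 0.8660, sin(-30 deg) = -0.5000
  joint[4] = (5.4940, -14.5912) + 2.8 * (0.8660, -0.5000) = (5.4940 + 2.4249, -14.5912 + -1.4000) = (7.9188, -15.9912)
End effector: (7.9188, -15.9912)

Answer: 7.9188 -15.9912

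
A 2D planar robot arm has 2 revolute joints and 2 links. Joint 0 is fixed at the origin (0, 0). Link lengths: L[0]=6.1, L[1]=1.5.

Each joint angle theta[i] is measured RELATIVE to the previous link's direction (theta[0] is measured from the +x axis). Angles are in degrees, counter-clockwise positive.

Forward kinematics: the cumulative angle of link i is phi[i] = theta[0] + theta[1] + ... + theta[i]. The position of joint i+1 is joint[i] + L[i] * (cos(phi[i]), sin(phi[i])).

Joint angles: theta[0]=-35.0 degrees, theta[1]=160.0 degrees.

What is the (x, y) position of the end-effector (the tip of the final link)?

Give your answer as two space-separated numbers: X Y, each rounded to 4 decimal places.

joint[0] = (0.0000, 0.0000)  (base)
link 0: phi[0] = -35 = -35 deg
  cos(-35 deg) = 0.8192, sin(-35 deg) = -0.5736
  joint[1] = (0.0000, 0.0000) + 6.1 * (0.8192, -0.5736) = (0.0000 + 4.9968, 0.0000 + -3.4988) = (4.9968, -3.4988)
link 1: phi[1] = -35 + 160 = 125 deg
  cos(125 deg) = -0.5736, sin(125 deg) = 0.8192
  joint[2] = (4.9968, -3.4988) + 1.5 * (-0.5736, 0.8192) = (4.9968 + -0.8604, -3.4988 + 1.2287) = (4.1365, -2.2701)
End effector: (4.1365, -2.2701)

Answer: 4.1365 -2.2701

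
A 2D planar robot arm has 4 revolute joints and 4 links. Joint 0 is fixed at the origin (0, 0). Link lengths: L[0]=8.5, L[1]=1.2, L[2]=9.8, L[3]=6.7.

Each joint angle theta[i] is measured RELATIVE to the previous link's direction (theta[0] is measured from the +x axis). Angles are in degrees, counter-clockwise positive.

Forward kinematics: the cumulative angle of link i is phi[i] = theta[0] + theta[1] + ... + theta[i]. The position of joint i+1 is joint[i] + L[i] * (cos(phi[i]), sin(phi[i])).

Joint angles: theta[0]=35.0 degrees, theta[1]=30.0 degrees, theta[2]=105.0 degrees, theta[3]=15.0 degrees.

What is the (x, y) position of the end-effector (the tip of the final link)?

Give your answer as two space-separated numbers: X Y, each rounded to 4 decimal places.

joint[0] = (0.0000, 0.0000)  (base)
link 0: phi[0] = 35 = 35 deg
  cos(35 deg) = 0.8192, sin(35 deg) = 0.5736
  joint[1] = (0.0000, 0.0000) + 8.5 * (0.8192, 0.5736) = (0.0000 + 6.9628, 0.0000 + 4.8754) = (6.9628, 4.8754)
link 1: phi[1] = 35 + 30 = 65 deg
  cos(65 deg) = 0.4226, sin(65 deg) = 0.9063
  joint[2] = (6.9628, 4.8754) + 1.2 * (0.4226, 0.9063) = (6.9628 + 0.5071, 4.8754 + 1.0876) = (7.4699, 5.9630)
link 2: phi[2] = 35 + 30 + 105 = 170 deg
  cos(170 deg) = -0.9848, sin(170 deg) = 0.1736
  joint[3] = (7.4699, 5.9630) + 9.8 * (-0.9848, 0.1736) = (7.4699 + -9.6511, 5.9630 + 1.7018) = (-2.1812, 7.6647)
link 3: phi[3] = 35 + 30 + 105 + 15 = 185 deg
  cos(185 deg) = -0.9962, sin(185 deg) = -0.0872
  joint[4] = (-2.1812, 7.6647) + 6.7 * (-0.9962, -0.0872) = (-2.1812 + -6.6745, 7.6647 + -0.5839) = (-8.8557, 7.0808)
End effector: (-8.8557, 7.0808)

Answer: -8.8557 7.0808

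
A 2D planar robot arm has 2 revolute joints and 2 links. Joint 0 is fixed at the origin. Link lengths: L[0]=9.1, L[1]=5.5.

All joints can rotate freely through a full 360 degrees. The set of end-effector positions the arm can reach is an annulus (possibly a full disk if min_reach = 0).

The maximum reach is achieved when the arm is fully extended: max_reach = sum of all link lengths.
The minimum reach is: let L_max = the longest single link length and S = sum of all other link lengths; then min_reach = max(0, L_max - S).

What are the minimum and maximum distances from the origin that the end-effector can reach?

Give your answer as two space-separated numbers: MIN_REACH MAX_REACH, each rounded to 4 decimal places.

Answer: 3.6000 14.6000

Derivation:
Link lengths: [9.1, 5.5]
max_reach = 9.1 + 5.5 = 14.6
L_max = max([9.1, 5.5]) = 9.1
S (sum of others) = 14.6 - 9.1 = 5.5
min_reach = max(0, 9.1 - 5.5) = max(0, 3.6) = 3.6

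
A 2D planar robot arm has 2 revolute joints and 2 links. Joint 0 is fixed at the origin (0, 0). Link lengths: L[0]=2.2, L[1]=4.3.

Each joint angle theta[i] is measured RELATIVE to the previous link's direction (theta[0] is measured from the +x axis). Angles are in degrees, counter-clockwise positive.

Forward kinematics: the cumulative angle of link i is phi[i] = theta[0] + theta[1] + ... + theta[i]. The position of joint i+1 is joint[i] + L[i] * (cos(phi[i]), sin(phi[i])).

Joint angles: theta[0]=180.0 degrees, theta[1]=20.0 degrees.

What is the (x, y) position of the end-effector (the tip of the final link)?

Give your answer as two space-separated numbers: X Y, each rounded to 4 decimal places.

joint[0] = (0.0000, 0.0000)  (base)
link 0: phi[0] = 180 = 180 deg
  cos(180 deg) = -1.0000, sin(180 deg) = 0.0000
  joint[1] = (0.0000, 0.0000) + 2.2 * (-1.0000, 0.0000) = (0.0000 + -2.2000, 0.0000 + 0.0000) = (-2.2000, 0.0000)
link 1: phi[1] = 180 + 20 = 200 deg
  cos(200 deg) = -0.9397, sin(200 deg) = -0.3420
  joint[2] = (-2.2000, 0.0000) + 4.3 * (-0.9397, -0.3420) = (-2.2000 + -4.0407, 0.0000 + -1.4707) = (-6.2407, -1.4707)
End effector: (-6.2407, -1.4707)

Answer: -6.2407 -1.4707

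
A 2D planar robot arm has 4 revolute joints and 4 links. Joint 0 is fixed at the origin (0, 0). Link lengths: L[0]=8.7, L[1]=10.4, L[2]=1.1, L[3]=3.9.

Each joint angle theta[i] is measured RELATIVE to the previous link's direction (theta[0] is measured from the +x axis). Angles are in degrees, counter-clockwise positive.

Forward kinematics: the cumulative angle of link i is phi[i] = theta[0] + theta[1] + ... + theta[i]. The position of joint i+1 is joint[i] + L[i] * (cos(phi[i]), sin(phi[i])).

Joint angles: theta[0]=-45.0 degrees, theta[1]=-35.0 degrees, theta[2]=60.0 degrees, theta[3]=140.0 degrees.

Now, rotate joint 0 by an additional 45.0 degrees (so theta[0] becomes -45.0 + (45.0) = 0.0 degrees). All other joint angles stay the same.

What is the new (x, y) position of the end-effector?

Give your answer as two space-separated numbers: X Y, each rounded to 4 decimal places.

joint[0] = (0.0000, 0.0000)  (base)
link 0: phi[0] = 0 = 0 deg
  cos(0 deg) = 1.0000, sin(0 deg) = 0.0000
  joint[1] = (0.0000, 0.0000) + 8.7 * (1.0000, 0.0000) = (0.0000 + 8.7000, 0.0000 + 0.0000) = (8.7000, 0.0000)
link 1: phi[1] = 0 + -35 = -35 deg
  cos(-35 deg) = 0.8192, sin(-35 deg) = -0.5736
  joint[2] = (8.7000, 0.0000) + 10.4 * (0.8192, -0.5736) = (8.7000 + 8.5192, 0.0000 + -5.9652) = (17.2192, -5.9652)
link 2: phi[2] = 0 + -35 + 60 = 25 deg
  cos(25 deg) = 0.9063, sin(25 deg) = 0.4226
  joint[3] = (17.2192, -5.9652) + 1.1 * (0.9063, 0.4226) = (17.2192 + 0.9969, -5.9652 + 0.4649) = (18.2161, -5.5003)
link 3: phi[3] = 0 + -35 + 60 + 140 = 165 deg
  cos(165 deg) = -0.9659, sin(165 deg) = 0.2588
  joint[4] = (18.2161, -5.5003) + 3.9 * (-0.9659, 0.2588) = (18.2161 + -3.7671, -5.5003 + 1.0094) = (14.4490, -4.4909)
End effector: (14.4490, -4.4909)

Answer: 14.4490 -4.4909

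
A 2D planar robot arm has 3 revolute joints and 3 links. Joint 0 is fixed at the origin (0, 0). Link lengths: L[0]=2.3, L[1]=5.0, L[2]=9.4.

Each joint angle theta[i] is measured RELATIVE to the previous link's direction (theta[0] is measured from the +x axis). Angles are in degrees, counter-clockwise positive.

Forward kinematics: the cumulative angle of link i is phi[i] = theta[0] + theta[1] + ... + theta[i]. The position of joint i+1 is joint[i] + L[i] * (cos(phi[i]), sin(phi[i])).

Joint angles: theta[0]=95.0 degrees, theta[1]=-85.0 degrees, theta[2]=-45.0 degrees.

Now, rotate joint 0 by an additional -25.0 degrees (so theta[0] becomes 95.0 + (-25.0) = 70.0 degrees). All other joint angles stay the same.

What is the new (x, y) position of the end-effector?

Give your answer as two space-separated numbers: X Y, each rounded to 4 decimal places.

joint[0] = (0.0000, 0.0000)  (base)
link 0: phi[0] = 70 = 70 deg
  cos(70 deg) = 0.3420, sin(70 deg) = 0.9397
  joint[1] = (0.0000, 0.0000) + 2.3 * (0.3420, 0.9397) = (0.0000 + 0.7866, 0.0000 + 2.1613) = (0.7866, 2.1613)
link 1: phi[1] = 70 + -85 = -15 deg
  cos(-15 deg) = 0.9659, sin(-15 deg) = -0.2588
  joint[2] = (0.7866, 2.1613) + 5 * (0.9659, -0.2588) = (0.7866 + 4.8296, 2.1613 + -1.2941) = (5.6163, 0.8672)
link 2: phi[2] = 70 + -85 + -45 = -60 deg
  cos(-60 deg) = 0.5000, sin(-60 deg) = -0.8660
  joint[3] = (5.6163, 0.8672) + 9.4 * (0.5000, -0.8660) = (5.6163 + 4.7000, 0.8672 + -8.1406) = (10.3163, -7.2734)
End effector: (10.3163, -7.2734)

Answer: 10.3163 -7.2734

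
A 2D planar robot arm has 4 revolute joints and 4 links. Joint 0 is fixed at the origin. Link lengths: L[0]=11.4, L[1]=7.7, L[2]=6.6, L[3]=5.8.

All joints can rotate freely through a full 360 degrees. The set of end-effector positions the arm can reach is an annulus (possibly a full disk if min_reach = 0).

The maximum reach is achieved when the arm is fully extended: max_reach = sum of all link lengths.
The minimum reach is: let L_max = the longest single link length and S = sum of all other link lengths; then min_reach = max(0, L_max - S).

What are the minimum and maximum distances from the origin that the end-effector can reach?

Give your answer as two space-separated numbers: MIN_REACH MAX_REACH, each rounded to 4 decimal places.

Answer: 0.0000 31.5000

Derivation:
Link lengths: [11.4, 7.7, 6.6, 5.8]
max_reach = 11.4 + 7.7 + 6.6 + 5.8 = 31.5
L_max = max([11.4, 7.7, 6.6, 5.8]) = 11.4
S (sum of others) = 31.5 - 11.4 = 20.1
min_reach = max(0, 11.4 - 20.1) = max(0, -8.7) = 0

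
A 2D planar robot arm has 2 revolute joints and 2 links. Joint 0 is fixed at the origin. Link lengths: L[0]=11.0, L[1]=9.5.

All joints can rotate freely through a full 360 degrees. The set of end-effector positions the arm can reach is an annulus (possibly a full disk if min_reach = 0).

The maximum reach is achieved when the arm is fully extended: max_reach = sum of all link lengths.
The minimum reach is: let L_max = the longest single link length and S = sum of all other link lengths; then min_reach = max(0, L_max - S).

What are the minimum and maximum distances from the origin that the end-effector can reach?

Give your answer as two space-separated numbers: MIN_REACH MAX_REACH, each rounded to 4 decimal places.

Answer: 1.5000 20.5000

Derivation:
Link lengths: [11.0, 9.5]
max_reach = 11 + 9.5 = 20.5
L_max = max([11.0, 9.5]) = 11
S (sum of others) = 20.5 - 11 = 9.5
min_reach = max(0, 11 - 9.5) = max(0, 1.5) = 1.5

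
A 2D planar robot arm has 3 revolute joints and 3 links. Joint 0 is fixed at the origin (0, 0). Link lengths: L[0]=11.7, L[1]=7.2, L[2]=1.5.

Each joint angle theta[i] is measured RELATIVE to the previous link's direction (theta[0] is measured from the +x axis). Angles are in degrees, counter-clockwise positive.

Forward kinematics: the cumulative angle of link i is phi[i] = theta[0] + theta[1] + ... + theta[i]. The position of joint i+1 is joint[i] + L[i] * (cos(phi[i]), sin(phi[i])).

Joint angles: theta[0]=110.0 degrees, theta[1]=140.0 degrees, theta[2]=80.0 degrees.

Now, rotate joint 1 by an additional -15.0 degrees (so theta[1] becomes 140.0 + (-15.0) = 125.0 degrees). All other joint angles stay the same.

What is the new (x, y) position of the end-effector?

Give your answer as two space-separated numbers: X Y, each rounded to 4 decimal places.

Answer: -7.0707 4.0358

Derivation:
joint[0] = (0.0000, 0.0000)  (base)
link 0: phi[0] = 110 = 110 deg
  cos(110 deg) = -0.3420, sin(110 deg) = 0.9397
  joint[1] = (0.0000, 0.0000) + 11.7 * (-0.3420, 0.9397) = (0.0000 + -4.0016, 0.0000 + 10.9944) = (-4.0016, 10.9944)
link 1: phi[1] = 110 + 125 = 235 deg
  cos(235 deg) = -0.5736, sin(235 deg) = -0.8192
  joint[2] = (-4.0016, 10.9944) + 7.2 * (-0.5736, -0.8192) = (-4.0016 + -4.1298, 10.9944 + -5.8979) = (-8.1314, 5.0965)
link 2: phi[2] = 110 + 125 + 80 = 315 deg
  cos(315 deg) = 0.7071, sin(315 deg) = -0.7071
  joint[3] = (-8.1314, 5.0965) + 1.5 * (0.7071, -0.7071) = (-8.1314 + 1.0607, 5.0965 + -1.0607) = (-7.0707, 4.0358)
End effector: (-7.0707, 4.0358)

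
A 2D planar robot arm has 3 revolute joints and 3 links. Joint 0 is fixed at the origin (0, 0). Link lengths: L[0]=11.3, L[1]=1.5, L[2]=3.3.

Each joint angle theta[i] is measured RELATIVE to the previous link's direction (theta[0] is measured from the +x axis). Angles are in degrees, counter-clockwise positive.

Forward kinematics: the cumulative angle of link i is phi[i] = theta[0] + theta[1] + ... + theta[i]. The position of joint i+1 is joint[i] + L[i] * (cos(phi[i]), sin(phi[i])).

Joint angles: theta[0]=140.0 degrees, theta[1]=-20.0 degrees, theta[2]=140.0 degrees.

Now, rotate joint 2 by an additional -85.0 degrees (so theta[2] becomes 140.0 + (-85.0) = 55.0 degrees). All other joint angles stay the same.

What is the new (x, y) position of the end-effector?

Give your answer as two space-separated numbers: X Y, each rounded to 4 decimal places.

joint[0] = (0.0000, 0.0000)  (base)
link 0: phi[0] = 140 = 140 deg
  cos(140 deg) = -0.7660, sin(140 deg) = 0.6428
  joint[1] = (0.0000, 0.0000) + 11.3 * (-0.7660, 0.6428) = (0.0000 + -8.6563, 0.0000 + 7.2635) = (-8.6563, 7.2635)
link 1: phi[1] = 140 + -20 = 120 deg
  cos(120 deg) = -0.5000, sin(120 deg) = 0.8660
  joint[2] = (-8.6563, 7.2635) + 1.5 * (-0.5000, 0.8660) = (-8.6563 + -0.7500, 7.2635 + 1.2990) = (-9.4063, 8.5625)
link 2: phi[2] = 140 + -20 + 55 = 175 deg
  cos(175 deg) = -0.9962, sin(175 deg) = 0.0872
  joint[3] = (-9.4063, 8.5625) + 3.3 * (-0.9962, 0.0872) = (-9.4063 + -3.2874, 8.5625 + 0.2876) = (-12.6937, 8.8502)
End effector: (-12.6937, 8.8502)

Answer: -12.6937 8.8502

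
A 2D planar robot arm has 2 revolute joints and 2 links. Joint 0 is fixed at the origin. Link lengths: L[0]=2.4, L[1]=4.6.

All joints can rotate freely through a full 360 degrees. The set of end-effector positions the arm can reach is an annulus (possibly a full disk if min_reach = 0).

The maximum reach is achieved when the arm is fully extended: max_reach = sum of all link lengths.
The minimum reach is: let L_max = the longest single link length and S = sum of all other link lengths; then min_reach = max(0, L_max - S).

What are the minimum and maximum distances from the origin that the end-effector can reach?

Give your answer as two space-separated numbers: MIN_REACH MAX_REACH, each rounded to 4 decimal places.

Answer: 2.2000 7.0000

Derivation:
Link lengths: [2.4, 4.6]
max_reach = 2.4 + 4.6 = 7
L_max = max([2.4, 4.6]) = 4.6
S (sum of others) = 7 - 4.6 = 2.4
min_reach = max(0, 4.6 - 2.4) = max(0, 2.2) = 2.2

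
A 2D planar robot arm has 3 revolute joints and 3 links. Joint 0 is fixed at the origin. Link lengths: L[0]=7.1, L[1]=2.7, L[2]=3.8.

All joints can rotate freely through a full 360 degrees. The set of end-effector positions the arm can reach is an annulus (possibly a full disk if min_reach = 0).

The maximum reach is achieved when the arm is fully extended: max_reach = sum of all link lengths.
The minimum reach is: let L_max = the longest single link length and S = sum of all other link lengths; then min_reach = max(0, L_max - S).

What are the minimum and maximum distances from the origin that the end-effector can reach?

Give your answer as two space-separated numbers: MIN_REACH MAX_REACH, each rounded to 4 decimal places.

Answer: 0.6000 13.6000

Derivation:
Link lengths: [7.1, 2.7, 3.8]
max_reach = 7.1 + 2.7 + 3.8 = 13.6
L_max = max([7.1, 2.7, 3.8]) = 7.1
S (sum of others) = 13.6 - 7.1 = 6.5
min_reach = max(0, 7.1 - 6.5) = max(0, 0.6) = 0.6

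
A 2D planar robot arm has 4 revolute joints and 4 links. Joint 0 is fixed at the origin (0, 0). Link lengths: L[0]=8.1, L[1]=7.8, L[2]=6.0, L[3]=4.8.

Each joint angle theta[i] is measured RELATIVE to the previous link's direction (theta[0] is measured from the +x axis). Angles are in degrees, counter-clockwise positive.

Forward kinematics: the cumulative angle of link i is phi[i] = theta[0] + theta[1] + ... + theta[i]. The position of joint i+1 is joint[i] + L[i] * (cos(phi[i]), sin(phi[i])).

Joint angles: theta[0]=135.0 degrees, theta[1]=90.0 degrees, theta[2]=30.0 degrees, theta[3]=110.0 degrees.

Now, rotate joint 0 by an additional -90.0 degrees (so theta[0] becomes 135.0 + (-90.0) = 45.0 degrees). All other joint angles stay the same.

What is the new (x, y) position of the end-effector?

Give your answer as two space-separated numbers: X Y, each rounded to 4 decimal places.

joint[0] = (0.0000, 0.0000)  (base)
link 0: phi[0] = 45 = 45 deg
  cos(45 deg) = 0.7071, sin(45 deg) = 0.7071
  joint[1] = (0.0000, 0.0000) + 8.1 * (0.7071, 0.7071) = (0.0000 + 5.7276, 0.0000 + 5.7276) = (5.7276, 5.7276)
link 1: phi[1] = 45 + 90 = 135 deg
  cos(135 deg) = -0.7071, sin(135 deg) = 0.7071
  joint[2] = (5.7276, 5.7276) + 7.8 * (-0.7071, 0.7071) = (5.7276 + -5.5154, 5.7276 + 5.5154) = (0.2121, 11.2430)
link 2: phi[2] = 45 + 90 + 30 = 165 deg
  cos(165 deg) = -0.9659, sin(165 deg) = 0.2588
  joint[3] = (0.2121, 11.2430) + 6 * (-0.9659, 0.2588) = (0.2121 + -5.7956, 11.2430 + 1.5529) = (-5.5834, 12.7959)
link 3: phi[3] = 45 + 90 + 30 + 110 = 275 deg
  cos(275 deg) = 0.0872, sin(275 deg) = -0.9962
  joint[4] = (-5.5834, 12.7959) + 4.8 * (0.0872, -0.9962) = (-5.5834 + 0.4183, 12.7959 + -4.7817) = (-5.1651, 8.0142)
End effector: (-5.1651, 8.0142)

Answer: -5.1651 8.0142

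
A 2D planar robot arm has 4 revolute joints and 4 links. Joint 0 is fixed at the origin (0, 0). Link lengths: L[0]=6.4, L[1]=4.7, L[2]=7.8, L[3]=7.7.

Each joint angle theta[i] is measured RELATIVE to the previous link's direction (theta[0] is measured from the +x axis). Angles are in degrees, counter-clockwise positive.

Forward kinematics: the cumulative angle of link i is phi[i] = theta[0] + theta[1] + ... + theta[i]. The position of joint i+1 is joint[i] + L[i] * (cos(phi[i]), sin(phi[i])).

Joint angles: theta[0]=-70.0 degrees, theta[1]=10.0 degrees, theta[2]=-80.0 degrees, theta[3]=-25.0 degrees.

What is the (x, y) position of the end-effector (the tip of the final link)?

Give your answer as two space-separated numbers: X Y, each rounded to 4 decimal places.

Answer: -8.8738 -17.0910

Derivation:
joint[0] = (0.0000, 0.0000)  (base)
link 0: phi[0] = -70 = -70 deg
  cos(-70 deg) = 0.3420, sin(-70 deg) = -0.9397
  joint[1] = (0.0000, 0.0000) + 6.4 * (0.3420, -0.9397) = (0.0000 + 2.1889, 0.0000 + -6.0140) = (2.1889, -6.0140)
link 1: phi[1] = -70 + 10 = -60 deg
  cos(-60 deg) = 0.5000, sin(-60 deg) = -0.8660
  joint[2] = (2.1889, -6.0140) + 4.7 * (0.5000, -0.8660) = (2.1889 + 2.3500, -6.0140 + -4.0703) = (4.5389, -10.0844)
link 2: phi[2] = -70 + 10 + -80 = -140 deg
  cos(-140 deg) = -0.7660, sin(-140 deg) = -0.6428
  joint[3] = (4.5389, -10.0844) + 7.8 * (-0.7660, -0.6428) = (4.5389 + -5.9751, -10.0844 + -5.0137) = (-1.4362, -15.0981)
link 3: phi[3] = -70 + 10 + -80 + -25 = -165 deg
  cos(-165 deg) = -0.9659, sin(-165 deg) = -0.2588
  joint[4] = (-1.4362, -15.0981) + 7.7 * (-0.9659, -0.2588) = (-1.4362 + -7.4376, -15.0981 + -1.9929) = (-8.8738, -17.0910)
End effector: (-8.8738, -17.0910)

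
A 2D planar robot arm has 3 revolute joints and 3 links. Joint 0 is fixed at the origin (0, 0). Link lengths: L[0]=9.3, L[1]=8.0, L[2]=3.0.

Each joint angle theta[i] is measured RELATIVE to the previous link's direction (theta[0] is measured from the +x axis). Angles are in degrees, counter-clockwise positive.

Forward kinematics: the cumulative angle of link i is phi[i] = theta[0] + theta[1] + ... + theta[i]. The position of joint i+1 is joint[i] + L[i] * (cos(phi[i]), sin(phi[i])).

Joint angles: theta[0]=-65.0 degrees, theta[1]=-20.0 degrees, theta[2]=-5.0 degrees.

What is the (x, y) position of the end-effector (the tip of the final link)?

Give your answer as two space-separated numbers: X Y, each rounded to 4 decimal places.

Answer: 4.6276 -19.3982

Derivation:
joint[0] = (0.0000, 0.0000)  (base)
link 0: phi[0] = -65 = -65 deg
  cos(-65 deg) = 0.4226, sin(-65 deg) = -0.9063
  joint[1] = (0.0000, 0.0000) + 9.3 * (0.4226, -0.9063) = (0.0000 + 3.9303, 0.0000 + -8.4287) = (3.9303, -8.4287)
link 1: phi[1] = -65 + -20 = -85 deg
  cos(-85 deg) = 0.0872, sin(-85 deg) = -0.9962
  joint[2] = (3.9303, -8.4287) + 8 * (0.0872, -0.9962) = (3.9303 + 0.6972, -8.4287 + -7.9696) = (4.6276, -16.3982)
link 2: phi[2] = -65 + -20 + -5 = -90 deg
  cos(-90 deg) = 0.0000, sin(-90 deg) = -1.0000
  joint[3] = (4.6276, -16.3982) + 3 * (0.0000, -1.0000) = (4.6276 + 0.0000, -16.3982 + -3.0000) = (4.6276, -19.3982)
End effector: (4.6276, -19.3982)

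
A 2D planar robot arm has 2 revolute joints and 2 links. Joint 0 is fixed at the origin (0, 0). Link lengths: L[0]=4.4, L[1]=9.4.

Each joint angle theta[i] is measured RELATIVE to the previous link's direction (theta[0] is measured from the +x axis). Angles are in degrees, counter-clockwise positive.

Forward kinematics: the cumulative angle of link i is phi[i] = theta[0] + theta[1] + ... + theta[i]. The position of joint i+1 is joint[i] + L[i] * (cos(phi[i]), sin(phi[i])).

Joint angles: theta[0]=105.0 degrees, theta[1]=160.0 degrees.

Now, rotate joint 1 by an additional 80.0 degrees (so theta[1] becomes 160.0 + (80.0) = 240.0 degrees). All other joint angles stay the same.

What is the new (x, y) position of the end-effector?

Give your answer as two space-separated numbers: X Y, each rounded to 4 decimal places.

joint[0] = (0.0000, 0.0000)  (base)
link 0: phi[0] = 105 = 105 deg
  cos(105 deg) = -0.2588, sin(105 deg) = 0.9659
  joint[1] = (0.0000, 0.0000) + 4.4 * (-0.2588, 0.9659) = (0.0000 + -1.1388, 0.0000 + 4.2501) = (-1.1388, 4.2501)
link 1: phi[1] = 105 + 240 = 345 deg
  cos(345 deg) = 0.9659, sin(345 deg) = -0.2588
  joint[2] = (-1.1388, 4.2501) + 9.4 * (0.9659, -0.2588) = (-1.1388 + 9.0797, 4.2501 + -2.4329) = (7.9409, 1.8172)
End effector: (7.9409, 1.8172)

Answer: 7.9409 1.8172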